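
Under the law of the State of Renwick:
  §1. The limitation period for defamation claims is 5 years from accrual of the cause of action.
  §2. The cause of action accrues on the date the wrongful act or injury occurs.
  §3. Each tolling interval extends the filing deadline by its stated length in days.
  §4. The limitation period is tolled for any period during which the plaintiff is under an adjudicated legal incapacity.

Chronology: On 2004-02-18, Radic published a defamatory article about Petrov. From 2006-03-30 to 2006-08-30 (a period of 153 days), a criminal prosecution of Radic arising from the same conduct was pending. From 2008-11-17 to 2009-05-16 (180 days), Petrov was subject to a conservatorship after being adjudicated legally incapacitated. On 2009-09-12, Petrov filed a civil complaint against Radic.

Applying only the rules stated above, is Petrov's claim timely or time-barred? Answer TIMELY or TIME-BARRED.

The limitation period began to run on 2004-02-18.
Adding the 5 years base period to 2004-02-18 gives a deadline of 2009-02-18, before any tolling.
The plaintiff's legal incapacity from 2008-11-17 to 2009-05-16 tolled the period for 180 days, extending the deadline to 2009-08-17.
The pending criminal prosecution from 2006-03-30 to 2006-08-30 does not toll the period, because no stated rule makes a criminal prosecution a tolling event.
Petrov filed on 2009-09-12, after the 2009-08-17 deadline, so the action is time-barred.

TIME-BARRED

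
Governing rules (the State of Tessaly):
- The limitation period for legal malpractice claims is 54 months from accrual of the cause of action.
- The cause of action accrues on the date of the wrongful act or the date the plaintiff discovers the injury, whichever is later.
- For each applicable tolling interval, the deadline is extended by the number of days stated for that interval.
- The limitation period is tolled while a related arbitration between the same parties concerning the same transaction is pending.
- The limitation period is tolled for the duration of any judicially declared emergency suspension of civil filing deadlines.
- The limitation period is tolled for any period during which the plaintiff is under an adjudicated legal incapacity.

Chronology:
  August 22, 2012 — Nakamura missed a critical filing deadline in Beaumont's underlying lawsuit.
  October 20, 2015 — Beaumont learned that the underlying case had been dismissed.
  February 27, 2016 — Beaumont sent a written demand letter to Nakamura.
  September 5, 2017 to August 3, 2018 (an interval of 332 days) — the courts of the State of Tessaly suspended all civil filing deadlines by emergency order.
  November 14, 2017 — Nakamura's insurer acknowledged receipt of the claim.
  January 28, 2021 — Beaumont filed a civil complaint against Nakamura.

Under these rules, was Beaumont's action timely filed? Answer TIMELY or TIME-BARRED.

TIMELY

The claim accrued on October 20, 2015 — the later of the August 22, 2012 act and the October 20, 2015 discovery.
The untolled deadline — 54 months after October 20, 2015 — is April 20, 2020.
The emergency suspension of filing deadlines from September 5, 2017 to August 3, 2018 tolled the period for 332 days, extending the deadline to March 18, 2021.
None of the other events listed affects the running of the period under the stated rules.
Filing on January 28, 2021 beat the March 18, 2021 deadline — the action is timely.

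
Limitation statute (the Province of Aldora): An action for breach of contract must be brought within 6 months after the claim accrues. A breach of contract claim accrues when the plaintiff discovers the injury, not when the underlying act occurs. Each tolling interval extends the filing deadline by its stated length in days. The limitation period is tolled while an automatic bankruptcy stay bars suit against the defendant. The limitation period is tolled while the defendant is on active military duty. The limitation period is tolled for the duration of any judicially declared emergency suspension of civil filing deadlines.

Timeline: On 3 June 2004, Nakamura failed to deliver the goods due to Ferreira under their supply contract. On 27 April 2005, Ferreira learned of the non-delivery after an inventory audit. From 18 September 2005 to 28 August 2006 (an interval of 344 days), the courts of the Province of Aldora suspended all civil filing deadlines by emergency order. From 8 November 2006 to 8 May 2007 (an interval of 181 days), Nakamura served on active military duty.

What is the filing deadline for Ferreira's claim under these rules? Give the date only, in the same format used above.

Accrual is tied to discovery, so the period began on 27 April 2005 rather than on 3 June 2004 when the act occurred.
6 months from 27 April 2005 is 27 October 2005.
Because the emergency suspension of filing deadlines ran from 18 September 2005 to 28 August 2006, the deadline is extended by 344 days to 6 October 2006.
By the time the defendant's active military service began on 8 November 2006, the limitation period had already expired on 6 October 2006; that interval cannot revive it.

6 October 2006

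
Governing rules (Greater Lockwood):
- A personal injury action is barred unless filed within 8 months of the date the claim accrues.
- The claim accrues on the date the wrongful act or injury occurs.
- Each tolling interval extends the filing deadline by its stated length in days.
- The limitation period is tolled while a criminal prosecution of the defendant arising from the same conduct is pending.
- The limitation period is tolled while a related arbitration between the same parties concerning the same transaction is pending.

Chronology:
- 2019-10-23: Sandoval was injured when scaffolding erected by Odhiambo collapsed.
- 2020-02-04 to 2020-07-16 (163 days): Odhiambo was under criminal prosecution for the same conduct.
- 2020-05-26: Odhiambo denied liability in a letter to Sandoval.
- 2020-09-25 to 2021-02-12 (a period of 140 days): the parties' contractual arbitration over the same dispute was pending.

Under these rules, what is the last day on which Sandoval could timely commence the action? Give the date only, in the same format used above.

The claim accrued on 2019-10-23, when the wrongful act occurred.
8 months from 2019-10-23 is 2020-06-23.
The pending criminal prosecution from 2020-02-04 to 2020-07-16 tolled the period for 163 days, extending the deadline to 2020-12-03.
The period was tolled for 140 days by the pending related arbitration (2020-09-25 to 2021-02-12), pushing the deadline to 2021-04-22.
Nothing else in the chronology tolls or restarts the period.

2021-04-22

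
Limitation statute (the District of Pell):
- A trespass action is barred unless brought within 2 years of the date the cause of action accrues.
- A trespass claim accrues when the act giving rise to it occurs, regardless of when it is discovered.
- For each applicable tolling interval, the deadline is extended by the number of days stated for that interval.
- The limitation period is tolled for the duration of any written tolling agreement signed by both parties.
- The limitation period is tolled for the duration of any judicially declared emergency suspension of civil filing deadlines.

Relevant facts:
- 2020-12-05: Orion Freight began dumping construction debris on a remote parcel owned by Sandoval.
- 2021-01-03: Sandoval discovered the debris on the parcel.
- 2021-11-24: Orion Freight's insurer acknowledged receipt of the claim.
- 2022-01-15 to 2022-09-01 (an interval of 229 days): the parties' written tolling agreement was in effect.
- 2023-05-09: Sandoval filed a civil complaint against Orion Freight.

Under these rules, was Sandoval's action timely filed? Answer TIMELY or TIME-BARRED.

TIMELY

Accrual is governed by the date of the act, so the period began to run on 2020-12-05; the later discovery on 2021-01-03 is irrelevant under the stated rule.
The untolled deadline — 2 years after 2020-12-05 — is 2022-12-05.
The period was tolled for 229 days by the written tolling agreement (2022-01-15 to 2022-09-01), pushing the deadline to 2023-07-22.
The other events in the timeline have no effect on the limitation period under the stated rules.
Filing on 2023-05-09 beat the 2023-07-22 deadline — the action is timely.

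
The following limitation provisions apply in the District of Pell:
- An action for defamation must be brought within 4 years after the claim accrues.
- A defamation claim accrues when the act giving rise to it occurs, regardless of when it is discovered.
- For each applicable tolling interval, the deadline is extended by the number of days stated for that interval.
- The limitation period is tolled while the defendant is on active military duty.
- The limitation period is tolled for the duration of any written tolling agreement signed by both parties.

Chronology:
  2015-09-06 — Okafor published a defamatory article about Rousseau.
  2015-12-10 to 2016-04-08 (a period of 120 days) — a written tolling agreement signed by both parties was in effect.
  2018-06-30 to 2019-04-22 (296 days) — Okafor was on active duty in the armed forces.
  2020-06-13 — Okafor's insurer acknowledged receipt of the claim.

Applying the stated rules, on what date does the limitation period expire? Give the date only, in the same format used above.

The limitation period began to run on 2015-09-06.
4 years from 2015-09-06 is 2019-09-06.
The period was tolled for 120 days by the written tolling agreement (2015-12-10 to 2016-04-08), pushing the deadline to 2020-01-04.
The defendant's active military service from 2018-06-30 to 2019-04-22 tolled the period for 296 days, extending the deadline to 2020-10-26.
None of the other events listed affects the running of the period under the stated rules.

2020-10-26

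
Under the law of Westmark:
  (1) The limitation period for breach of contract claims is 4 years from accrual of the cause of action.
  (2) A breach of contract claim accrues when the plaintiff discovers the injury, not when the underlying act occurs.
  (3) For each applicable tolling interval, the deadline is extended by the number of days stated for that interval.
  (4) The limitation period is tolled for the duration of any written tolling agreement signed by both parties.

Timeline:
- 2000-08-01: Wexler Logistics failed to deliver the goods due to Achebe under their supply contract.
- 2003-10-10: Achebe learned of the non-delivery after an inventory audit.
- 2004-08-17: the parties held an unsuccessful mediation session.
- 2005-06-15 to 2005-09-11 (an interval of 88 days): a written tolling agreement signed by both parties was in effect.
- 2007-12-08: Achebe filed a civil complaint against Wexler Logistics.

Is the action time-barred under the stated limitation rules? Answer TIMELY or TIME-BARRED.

Accrual is tied to discovery, so the period began on 2003-10-10 rather than on 2000-08-01 when the act occurred.
The untolled deadline — 4 years after 2003-10-10 — is 2007-10-10.
Because the written tolling agreement ran from 2005-06-15 to 2005-09-11, the deadline is extended by 88 days to 2008-01-06.
None of the other events listed affects the running of the period under the stated rules.
Filing on 2007-12-08 beat the 2008-01-06 deadline — the action is timely.

TIMELY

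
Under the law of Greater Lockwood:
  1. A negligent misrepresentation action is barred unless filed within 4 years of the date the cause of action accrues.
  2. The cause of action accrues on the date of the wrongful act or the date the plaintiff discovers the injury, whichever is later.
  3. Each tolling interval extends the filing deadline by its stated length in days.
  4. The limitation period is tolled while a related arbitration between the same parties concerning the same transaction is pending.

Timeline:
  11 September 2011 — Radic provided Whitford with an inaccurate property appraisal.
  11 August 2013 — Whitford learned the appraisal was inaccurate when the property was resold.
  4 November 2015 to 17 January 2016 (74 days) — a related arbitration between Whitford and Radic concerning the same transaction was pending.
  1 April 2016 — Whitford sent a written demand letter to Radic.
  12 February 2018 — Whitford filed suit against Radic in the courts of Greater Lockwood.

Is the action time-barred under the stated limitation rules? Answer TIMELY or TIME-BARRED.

The claim accrued on 11 August 2013 — the later of the 11 September 2011 act and the 11 August 2013 discovery.
4 years from 11 August 2013 is 11 August 2017.
The pending related arbitration from 4 November 2015 to 17 January 2016 tolled the period for 74 days, extending the deadline to 24 October 2017.
None of the other events listed affects the running of the period under the stated rules.
The 12 February 2018 filing falls after the 24 October 2017 deadline; the claim is time-barred.

TIME-BARRED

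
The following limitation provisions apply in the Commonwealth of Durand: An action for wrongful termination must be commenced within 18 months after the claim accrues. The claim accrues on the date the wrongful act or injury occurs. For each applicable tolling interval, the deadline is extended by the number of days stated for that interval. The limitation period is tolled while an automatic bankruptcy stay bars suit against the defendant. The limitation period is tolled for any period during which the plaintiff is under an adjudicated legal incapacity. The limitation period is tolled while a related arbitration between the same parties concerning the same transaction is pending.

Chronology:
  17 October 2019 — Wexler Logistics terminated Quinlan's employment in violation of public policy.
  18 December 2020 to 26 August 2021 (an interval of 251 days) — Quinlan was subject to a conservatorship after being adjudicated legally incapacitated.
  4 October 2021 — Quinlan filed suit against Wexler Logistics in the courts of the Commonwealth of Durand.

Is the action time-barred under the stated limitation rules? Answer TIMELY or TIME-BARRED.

The limitation period began to run on 17 October 2019.
18 months from 17 October 2019 is 17 April 2021.
The plaintiff's legal incapacity from 18 December 2020 to 26 August 2021 tolled the period for 251 days, extending the deadline to 24 December 2021.
Quinlan filed on 4 October 2021, before the 24 December 2021 deadline, so the action is timely.

TIMELY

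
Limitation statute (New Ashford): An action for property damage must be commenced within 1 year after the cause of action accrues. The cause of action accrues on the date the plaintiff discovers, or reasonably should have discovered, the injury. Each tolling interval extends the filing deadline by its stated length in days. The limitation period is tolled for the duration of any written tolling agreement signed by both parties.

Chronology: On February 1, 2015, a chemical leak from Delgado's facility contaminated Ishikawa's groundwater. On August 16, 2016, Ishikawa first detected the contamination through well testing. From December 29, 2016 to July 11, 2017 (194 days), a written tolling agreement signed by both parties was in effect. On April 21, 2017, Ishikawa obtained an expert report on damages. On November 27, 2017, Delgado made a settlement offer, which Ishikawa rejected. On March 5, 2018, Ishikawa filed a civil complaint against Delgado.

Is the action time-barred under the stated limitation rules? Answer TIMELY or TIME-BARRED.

Accrual is tied to discovery, so the period began on August 16, 2016 rather than on February 1, 2015 when the act occurred.
1 year from August 16, 2016 is August 16, 2017.
The written tolling agreement from December 29, 2016 to July 11, 2017 tolled the period for 194 days, extending the deadline to February 26, 2018.
Nothing else in the chronology tolls or restarts the period.
Filing on March 5, 2018 missed the February 26, 2018 deadline — the action is time-barred.

TIME-BARRED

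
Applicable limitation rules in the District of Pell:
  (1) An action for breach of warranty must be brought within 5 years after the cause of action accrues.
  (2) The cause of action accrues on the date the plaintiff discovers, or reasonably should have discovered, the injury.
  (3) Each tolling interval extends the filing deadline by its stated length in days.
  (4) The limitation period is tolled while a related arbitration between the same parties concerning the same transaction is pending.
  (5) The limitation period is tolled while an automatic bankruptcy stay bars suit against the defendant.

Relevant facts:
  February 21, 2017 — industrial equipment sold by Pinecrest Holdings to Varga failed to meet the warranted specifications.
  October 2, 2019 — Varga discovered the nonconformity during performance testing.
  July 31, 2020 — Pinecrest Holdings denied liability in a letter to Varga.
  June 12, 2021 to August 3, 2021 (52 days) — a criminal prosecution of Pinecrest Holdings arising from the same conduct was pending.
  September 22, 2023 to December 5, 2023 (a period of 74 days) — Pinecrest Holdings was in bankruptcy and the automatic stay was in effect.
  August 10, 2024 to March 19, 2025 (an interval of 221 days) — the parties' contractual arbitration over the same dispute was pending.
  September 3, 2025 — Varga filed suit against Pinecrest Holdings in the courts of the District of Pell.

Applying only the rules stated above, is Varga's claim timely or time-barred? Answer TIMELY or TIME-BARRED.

TIME-BARRED

The claim did not accrue until Varga discovered the injury on October 2, 2019; the February 21, 2017 act date does not start the clock under the stated rule.
The untolled deadline — 5 years after October 2, 2019 — is October 2, 2024.
The automatic bankruptcy stay from September 22, 2023 to December 5, 2023 tolled the period for 74 days, extending the deadline to December 15, 2024.
The pending related arbitration from August 10, 2024 to March 19, 2025 tolled the period for 221 days, extending the deadline to July 24, 2025.
The pending criminal prosecution from June 12, 2021 to August 3, 2021 does not toll the period, because no stated rule makes a criminal prosecution a tolling event.
None of the other events listed affects the running of the period under the stated rules.
The September 3, 2025 filing falls after the July 24, 2025 deadline; the claim is time-barred.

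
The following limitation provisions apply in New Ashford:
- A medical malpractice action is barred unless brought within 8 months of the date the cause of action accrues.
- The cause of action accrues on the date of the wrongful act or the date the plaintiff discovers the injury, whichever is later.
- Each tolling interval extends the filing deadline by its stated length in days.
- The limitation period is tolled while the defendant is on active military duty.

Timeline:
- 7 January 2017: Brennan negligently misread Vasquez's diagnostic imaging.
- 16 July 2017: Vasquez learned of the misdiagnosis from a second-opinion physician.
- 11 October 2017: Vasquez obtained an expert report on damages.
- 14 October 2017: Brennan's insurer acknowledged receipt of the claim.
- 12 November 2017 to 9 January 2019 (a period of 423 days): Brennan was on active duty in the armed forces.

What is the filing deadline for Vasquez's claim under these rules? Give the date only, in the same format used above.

Because discovery on 16 July 2017 post-dates the 7 January 2017 act, accrual under the later-of rule falls on 16 July 2017.
Adding the 8 months base period to 16 July 2017 gives a deadline of 16 March 2018, before any tolling.
The defendant's active military service from 12 November 2017 to 9 January 2019 tolled the period for 423 days, extending the deadline to 13 May 2019.
The other events in the timeline have no effect on the limitation period under the stated rules.

13 May 2019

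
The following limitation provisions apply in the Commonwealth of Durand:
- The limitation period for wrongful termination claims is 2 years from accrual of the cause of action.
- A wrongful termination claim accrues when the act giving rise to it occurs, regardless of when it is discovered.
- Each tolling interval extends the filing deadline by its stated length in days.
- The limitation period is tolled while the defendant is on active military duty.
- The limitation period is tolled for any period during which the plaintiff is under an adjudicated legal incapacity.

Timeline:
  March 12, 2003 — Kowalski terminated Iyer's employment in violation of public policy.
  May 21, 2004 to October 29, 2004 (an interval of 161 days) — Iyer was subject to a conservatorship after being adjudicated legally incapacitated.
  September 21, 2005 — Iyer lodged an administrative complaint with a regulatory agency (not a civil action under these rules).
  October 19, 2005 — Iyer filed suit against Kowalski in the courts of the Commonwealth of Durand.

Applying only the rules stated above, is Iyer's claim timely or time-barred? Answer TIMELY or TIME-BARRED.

The claim accrued on March 12, 2003, when the wrongful act occurred.
The untolled deadline — 2 years after March 12, 2003 — is March 12, 2005.
The plaintiff's legal incapacity from May 21, 2004 to October 29, 2004 tolled the period for 161 days, extending the deadline to August 20, 2005.
The other events in the timeline have no effect on the limitation period under the stated rules.
Filing on October 19, 2005 missed the August 20, 2005 deadline — the action is time-barred.

TIME-BARRED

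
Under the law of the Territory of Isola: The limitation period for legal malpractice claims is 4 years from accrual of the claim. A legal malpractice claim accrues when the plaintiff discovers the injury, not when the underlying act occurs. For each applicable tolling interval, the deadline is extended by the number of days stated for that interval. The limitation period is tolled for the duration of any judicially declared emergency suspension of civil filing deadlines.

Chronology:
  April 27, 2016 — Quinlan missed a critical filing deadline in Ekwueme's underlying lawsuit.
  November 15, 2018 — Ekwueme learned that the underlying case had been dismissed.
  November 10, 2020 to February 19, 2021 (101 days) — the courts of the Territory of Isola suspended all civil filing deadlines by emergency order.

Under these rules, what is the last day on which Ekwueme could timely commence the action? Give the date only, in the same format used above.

Under the discovery rule, the claim accrued on November 15, 2018, when Ekwueme discovered the injury — not on the April 27, 2016 date of the underlying act.
The untolled deadline — 4 years after November 15, 2018 — is November 15, 2022.
The emergency suspension of filing deadlines from November 10, 2020 to February 19, 2021 tolled the period for 101 days, extending the deadline to February 24, 2023.

February 24, 2023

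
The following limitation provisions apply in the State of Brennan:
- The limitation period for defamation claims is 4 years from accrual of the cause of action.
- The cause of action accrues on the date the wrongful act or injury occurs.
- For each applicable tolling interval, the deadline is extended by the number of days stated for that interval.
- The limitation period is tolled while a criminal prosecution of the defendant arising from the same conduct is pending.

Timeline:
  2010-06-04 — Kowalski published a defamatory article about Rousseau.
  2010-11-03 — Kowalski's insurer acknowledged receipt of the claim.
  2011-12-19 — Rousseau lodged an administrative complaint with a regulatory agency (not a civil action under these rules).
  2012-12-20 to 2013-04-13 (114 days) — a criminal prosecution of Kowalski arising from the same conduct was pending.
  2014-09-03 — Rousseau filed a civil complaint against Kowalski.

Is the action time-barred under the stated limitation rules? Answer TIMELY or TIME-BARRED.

TIMELY

The claim accrued on 2010-06-04, when the wrongful act occurred.
The untolled deadline — 4 years after 2010-06-04 — is 2014-06-04.
The period was tolled for 114 days by the pending criminal prosecution (2012-12-20 to 2013-04-13), pushing the deadline to 2014-09-26.
Nothing else in the chronology tolls or restarts the period.
Filing on 2014-09-03 beat the 2014-09-26 deadline — the action is timely.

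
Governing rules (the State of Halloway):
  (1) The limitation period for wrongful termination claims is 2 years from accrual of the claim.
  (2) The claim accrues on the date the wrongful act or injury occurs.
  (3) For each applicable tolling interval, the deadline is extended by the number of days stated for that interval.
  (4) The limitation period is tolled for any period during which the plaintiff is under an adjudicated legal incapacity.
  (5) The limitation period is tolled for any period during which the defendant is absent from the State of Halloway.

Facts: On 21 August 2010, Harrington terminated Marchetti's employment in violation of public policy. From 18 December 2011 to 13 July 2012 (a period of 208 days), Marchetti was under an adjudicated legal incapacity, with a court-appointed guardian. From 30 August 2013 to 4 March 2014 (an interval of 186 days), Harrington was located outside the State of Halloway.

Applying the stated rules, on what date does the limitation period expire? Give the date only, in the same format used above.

17 March 2013

The claim accrued on 21 August 2010, when the wrongful act occurred.
Adding the 2 years base period to 21 August 2010 gives a deadline of 21 August 2012, before any tolling.
The period was tolled for 208 days by the plaintiff's legal incapacity (18 December 2011 to 13 July 2012), pushing the deadline to 17 March 2013.
The defendant's absence from the jurisdiction from 30 August 2013 to 4 March 2014 began after the period had already run on 17 March 2013, so it has no tolling effect.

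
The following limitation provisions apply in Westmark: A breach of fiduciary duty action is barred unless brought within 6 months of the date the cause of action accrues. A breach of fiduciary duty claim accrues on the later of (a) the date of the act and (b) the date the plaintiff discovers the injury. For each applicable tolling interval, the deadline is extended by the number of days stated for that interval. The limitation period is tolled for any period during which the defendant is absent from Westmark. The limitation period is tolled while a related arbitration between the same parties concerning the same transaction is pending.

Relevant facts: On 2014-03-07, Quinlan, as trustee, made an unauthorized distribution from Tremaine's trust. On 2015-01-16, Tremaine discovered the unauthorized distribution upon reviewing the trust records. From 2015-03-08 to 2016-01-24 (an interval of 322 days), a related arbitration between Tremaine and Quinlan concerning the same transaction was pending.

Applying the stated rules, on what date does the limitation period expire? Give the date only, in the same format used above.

Because discovery on 2015-01-16 post-dates the 2014-03-07 act, accrual under the later-of rule falls on 2015-01-16.
The untolled deadline — 6 months after 2015-01-16 — is 2015-07-16.
The period was tolled for 322 days by the pending related arbitration (2015-03-08 to 2016-01-24), pushing the deadline to 2016-06-02.

2016-06-02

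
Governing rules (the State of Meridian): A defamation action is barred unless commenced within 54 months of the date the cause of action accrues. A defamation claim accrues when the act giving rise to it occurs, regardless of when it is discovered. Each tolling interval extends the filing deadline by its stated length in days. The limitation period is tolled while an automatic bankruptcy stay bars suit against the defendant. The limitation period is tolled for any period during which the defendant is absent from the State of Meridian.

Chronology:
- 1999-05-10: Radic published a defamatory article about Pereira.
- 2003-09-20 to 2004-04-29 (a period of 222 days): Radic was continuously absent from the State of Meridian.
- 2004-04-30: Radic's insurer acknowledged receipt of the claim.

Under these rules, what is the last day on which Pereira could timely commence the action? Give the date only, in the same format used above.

2004-06-19

The cause of action accrued on 1999-05-10, the date of the act.
54 months from 1999-05-10 is 2003-11-10.
The defendant's absence from the jurisdiction from 2003-09-20 to 2004-04-29 tolled the period for 222 days, extending the deadline to 2004-06-19.
The other events in the timeline have no effect on the limitation period under the stated rules.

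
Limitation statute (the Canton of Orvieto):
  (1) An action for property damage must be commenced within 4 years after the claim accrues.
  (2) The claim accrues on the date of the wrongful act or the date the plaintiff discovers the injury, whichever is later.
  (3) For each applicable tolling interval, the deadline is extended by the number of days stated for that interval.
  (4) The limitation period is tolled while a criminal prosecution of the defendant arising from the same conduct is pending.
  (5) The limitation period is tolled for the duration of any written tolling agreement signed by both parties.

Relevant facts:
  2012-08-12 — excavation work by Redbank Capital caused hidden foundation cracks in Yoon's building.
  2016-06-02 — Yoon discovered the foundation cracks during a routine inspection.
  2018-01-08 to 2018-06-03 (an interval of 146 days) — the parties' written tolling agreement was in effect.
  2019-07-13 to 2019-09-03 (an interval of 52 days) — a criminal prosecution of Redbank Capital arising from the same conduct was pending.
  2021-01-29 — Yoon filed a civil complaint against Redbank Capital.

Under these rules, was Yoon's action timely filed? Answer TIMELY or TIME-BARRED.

TIME-BARRED

The claim accrued on 2016-06-02 — the later of the 2012-08-12 act and the 2016-06-02 discovery.
Adding the 4 years base period to 2016-06-02 gives a deadline of 2020-06-02, before any tolling.
The period was tolled for 146 days by the written tolling agreement (2018-01-08 to 2018-06-03), pushing the deadline to 2020-10-26.
Because the pending criminal prosecution ran from 2019-07-13 to 2019-09-03, the deadline is extended by 52 days to 2020-12-17.
The 2021-01-29 filing falls after the 2020-12-17 deadline; the claim is time-barred.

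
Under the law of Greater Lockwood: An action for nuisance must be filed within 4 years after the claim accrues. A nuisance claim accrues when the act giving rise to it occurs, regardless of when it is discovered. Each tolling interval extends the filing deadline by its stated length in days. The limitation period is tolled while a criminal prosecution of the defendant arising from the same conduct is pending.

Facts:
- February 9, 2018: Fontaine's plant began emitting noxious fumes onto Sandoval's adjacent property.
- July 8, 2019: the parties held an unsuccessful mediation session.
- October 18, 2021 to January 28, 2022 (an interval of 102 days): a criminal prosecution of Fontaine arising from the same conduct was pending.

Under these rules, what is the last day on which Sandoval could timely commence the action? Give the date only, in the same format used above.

The limitation period began to run on February 9, 2018.
Adding the 4 years base period to February 9, 2018 gives a deadline of February 9, 2022, before any tolling.
Because the pending criminal prosecution ran from October 18, 2021 to January 28, 2022, the deadline is extended by 102 days to May 22, 2022.
Nothing else in the chronology tolls or restarts the period.

May 22, 2022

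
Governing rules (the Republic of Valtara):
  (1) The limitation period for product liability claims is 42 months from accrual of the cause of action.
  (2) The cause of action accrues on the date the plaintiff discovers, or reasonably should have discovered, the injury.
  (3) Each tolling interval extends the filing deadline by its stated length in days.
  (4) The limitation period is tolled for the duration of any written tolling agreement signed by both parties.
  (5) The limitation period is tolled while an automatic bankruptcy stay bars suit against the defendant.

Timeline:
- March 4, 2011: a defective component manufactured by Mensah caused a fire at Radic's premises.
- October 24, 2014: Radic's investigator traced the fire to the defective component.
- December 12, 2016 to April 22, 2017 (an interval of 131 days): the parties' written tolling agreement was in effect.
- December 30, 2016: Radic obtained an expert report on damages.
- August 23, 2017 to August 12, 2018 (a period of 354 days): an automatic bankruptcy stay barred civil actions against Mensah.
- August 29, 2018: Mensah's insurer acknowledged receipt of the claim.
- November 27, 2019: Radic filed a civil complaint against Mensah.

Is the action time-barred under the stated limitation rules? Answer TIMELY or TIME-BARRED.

Under the discovery rule, the claim accrued on October 24, 2014, when Radic discovered the injury — not on the March 4, 2011 date of the underlying act.
42 months from October 24, 2014 is April 24, 2018.
The written tolling agreement from December 12, 2016 to April 22, 2017 tolled the period for 131 days, extending the deadline to September 2, 2018.
The automatic bankruptcy stay from August 23, 2017 to August 12, 2018 tolled the period for 354 days, extending the deadline to August 22, 2019.
The other events in the timeline have no effect on the limitation period under the stated rules.
Radic filed on November 27, 2019, after the August 22, 2019 deadline, so the action is time-barred.

TIME-BARRED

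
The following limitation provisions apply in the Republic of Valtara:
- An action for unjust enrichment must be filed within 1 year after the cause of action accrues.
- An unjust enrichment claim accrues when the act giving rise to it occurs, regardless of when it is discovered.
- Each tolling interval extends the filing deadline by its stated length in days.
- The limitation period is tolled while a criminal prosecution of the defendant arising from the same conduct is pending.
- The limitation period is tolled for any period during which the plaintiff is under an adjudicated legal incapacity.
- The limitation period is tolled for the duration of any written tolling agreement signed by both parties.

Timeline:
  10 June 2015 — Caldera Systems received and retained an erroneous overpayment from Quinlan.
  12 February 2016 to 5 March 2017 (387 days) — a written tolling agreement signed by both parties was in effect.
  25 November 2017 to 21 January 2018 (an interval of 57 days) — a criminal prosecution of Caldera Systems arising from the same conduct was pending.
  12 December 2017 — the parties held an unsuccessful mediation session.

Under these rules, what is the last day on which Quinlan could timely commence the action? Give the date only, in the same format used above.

2 July 2017

The cause of action accrued on 10 June 2015, the date of the act.
1 year from 10 June 2015 is 10 June 2016.
The period was tolled for 387 days by the written tolling agreement (12 February 2016 to 5 March 2017), pushing the deadline to 2 July 2017.
By the time the pending criminal prosecution began on 25 November 2017, the limitation period had already expired on 2 July 2017; that interval cannot revive it.
None of the other events listed affects the running of the period under the stated rules.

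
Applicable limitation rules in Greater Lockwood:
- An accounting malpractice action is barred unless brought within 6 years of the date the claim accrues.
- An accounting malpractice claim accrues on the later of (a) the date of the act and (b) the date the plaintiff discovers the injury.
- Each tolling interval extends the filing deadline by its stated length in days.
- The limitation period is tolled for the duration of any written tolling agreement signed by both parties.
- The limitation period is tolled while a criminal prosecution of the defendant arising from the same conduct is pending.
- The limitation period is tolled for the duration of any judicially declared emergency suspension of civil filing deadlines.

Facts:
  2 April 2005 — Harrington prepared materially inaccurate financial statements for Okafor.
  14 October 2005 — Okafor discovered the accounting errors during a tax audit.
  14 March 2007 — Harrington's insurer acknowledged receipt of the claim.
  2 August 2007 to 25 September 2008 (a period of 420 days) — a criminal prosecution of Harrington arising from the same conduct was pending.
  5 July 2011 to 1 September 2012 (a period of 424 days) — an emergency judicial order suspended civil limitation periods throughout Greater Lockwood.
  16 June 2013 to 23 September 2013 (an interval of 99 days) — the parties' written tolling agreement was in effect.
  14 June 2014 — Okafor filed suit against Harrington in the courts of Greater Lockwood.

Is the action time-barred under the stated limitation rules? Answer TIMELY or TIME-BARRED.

TIME-BARRED

Taking the later of the act (2 April 2005) and discovery (14 October 2005), the claim accrued on 14 October 2005.
Adding the 6 years base period to 14 October 2005 gives a deadline of 14 October 2011, before any tolling.
Because the pending criminal prosecution ran from 2 August 2007 to 25 September 2008, the deadline is extended by 420 days to 7 December 2012.
Because the emergency suspension of filing deadlines ran from 5 July 2011 to 1 September 2012, the deadline is extended by 424 days to 4 February 2014.
The written tolling agreement from 16 June 2013 to 23 September 2013 tolled the period for 99 days, extending the deadline to 14 May 2014.
The other events in the timeline have no effect on the limitation period under the stated rules.
The 14 June 2014 filing falls after the 14 May 2014 deadline; the claim is time-barred.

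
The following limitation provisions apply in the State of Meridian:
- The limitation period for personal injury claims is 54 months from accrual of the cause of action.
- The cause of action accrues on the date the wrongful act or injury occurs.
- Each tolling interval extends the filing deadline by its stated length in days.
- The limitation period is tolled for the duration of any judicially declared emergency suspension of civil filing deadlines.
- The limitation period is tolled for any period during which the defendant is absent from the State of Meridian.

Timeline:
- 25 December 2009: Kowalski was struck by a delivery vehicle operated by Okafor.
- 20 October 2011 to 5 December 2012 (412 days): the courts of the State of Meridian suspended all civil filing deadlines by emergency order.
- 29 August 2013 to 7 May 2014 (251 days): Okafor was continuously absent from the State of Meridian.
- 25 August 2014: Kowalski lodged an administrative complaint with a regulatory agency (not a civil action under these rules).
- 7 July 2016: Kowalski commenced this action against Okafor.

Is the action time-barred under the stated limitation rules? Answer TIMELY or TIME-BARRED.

The limitation period began to run on 25 December 2009.
The untolled deadline — 54 months after 25 December 2009 — is 25 June 2014.
Because the emergency suspension of filing deadlines ran from 20 October 2011 to 5 December 2012, the deadline is extended by 412 days to 11 August 2015.
Because the defendant's absence from the jurisdiction ran from 29 August 2013 to 7 May 2014, the deadline is extended by 251 days to 18 April 2016.
The other events in the timeline have no effect on the limitation period under the stated rules.
Kowalski filed on 7 July 2016, after the 18 April 2016 deadline, so the action is time-barred.

TIME-BARRED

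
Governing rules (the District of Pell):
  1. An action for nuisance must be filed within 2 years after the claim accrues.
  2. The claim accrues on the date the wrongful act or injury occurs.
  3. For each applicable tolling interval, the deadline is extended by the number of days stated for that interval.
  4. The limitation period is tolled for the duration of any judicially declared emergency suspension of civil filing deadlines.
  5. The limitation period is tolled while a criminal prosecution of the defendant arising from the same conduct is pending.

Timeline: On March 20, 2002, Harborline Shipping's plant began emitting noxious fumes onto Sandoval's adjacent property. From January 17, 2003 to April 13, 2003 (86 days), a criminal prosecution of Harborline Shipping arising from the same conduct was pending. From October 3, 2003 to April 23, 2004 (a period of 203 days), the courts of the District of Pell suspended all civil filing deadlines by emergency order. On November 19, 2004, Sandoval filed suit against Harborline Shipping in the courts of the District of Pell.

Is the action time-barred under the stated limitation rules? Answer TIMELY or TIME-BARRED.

TIMELY

The limitation period began to run on March 20, 2002.
The untolled deadline — 2 years after March 20, 2002 — is March 20, 2004.
Because the pending criminal prosecution ran from January 17, 2003 to April 13, 2003, the deadline is extended by 86 days to June 14, 2004.
The period was tolled for 203 days by the emergency suspension of filing deadlines (October 3, 2003 to April 23, 2004), pushing the deadline to January 3, 2005.
The November 19, 2004 filing precedes the January 3, 2005 deadline; the claim is timely.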